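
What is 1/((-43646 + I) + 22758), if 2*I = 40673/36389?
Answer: -72778/1520146191 ≈ -4.7876e-5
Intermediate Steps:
I = 40673/72778 (I = (40673/36389)/2 = (40673*(1/36389))/2 = (½)*(40673/36389) = 40673/72778 ≈ 0.55886)
1/((-43646 + I) + 22758) = 1/((-43646 + 40673/72778) + 22758) = 1/(-3176427915/72778 + 22758) = 1/(-1520146191/72778) = -72778/1520146191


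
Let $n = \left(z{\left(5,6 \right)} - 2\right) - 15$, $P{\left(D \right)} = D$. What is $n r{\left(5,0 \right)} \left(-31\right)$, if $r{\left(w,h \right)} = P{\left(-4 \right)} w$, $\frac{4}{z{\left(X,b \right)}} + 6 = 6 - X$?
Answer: $-11036$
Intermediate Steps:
$z{\left(X,b \right)} = - \frac{4}{X}$ ($z{\left(X,b \right)} = \frac{4}{-6 - \left(-6 + X\right)} = \frac{4}{\left(-1\right) X} = 4 \left(- \frac{1}{X}\right) = - \frac{4}{X}$)
$r{\left(w,h \right)} = - 4 w$
$n = - \frac{89}{5}$ ($n = \left(- \frac{4}{5} - 2\right) - 15 = - \frac{14}{5} - 15 = - \frac{89}{5} \approx -17.8$)
$n r{\left(5,0 \right)} \left(-31\right) = - \frac{89 \left(\left(-4\right) 5\right)}{5} \left(-31\right) = \left(- \frac{89}{5}\right) \left(-20\right) \left(-31\right) = 356 \left(-31\right) = -11036$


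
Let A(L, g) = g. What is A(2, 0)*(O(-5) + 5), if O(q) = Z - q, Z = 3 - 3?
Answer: 0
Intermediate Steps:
Z = 0
O(q) = -q (O(q) = 0 - q = -q)
A(2, 0)*(O(-5) + 5) = 0*(-1*(-5) + 5) = 0*(5 + 5) = 0*10 = 0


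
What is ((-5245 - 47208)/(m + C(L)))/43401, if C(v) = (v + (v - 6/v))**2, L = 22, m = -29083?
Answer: 6346813/142688686482 ≈ 4.4480e-5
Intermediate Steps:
C(v) = (-6/v + 2*v)**2 (C(v) = (v + (v - 6/v))**2 = (-6/v + 2*v)**2)
((-5245 - 47208)/(m + C(L)))/43401 = ((-5245 - 47208)/(-29083 + 4*(-3 + 22**2)**2/22**2))/43401 = -52453/(-29083 + 4*(1/484)*(-3 + 484)**2)*(1/43401) = -52453/(-29083 + 4*(1/484)*481**2)*(1/43401) = -52453/(-29083 + 4*(1/484)*231361)*(1/43401) = -52453/(-29083 + 231361/121)*(1/43401) = -52453/(-3287682/121)*(1/43401) = -52453*(-121/3287682)*(1/43401) = (6346813/3287682)*(1/43401) = 6346813/142688686482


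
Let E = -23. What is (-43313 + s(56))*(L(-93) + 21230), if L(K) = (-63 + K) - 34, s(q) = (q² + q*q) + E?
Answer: -779826560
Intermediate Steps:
s(q) = -23 + 2*q² (s(q) = (q² + q*q) - 23 = (q² + q²) - 23 = 2*q² - 23 = -23 + 2*q²)
L(K) = -97 + K
(-43313 + s(56))*(L(-93) + 21230) = (-43313 + (-23 + 2*56²))*((-97 - 93) + 21230) = (-43313 + (-23 + 2*3136))*(-190 + 21230) = (-43313 + (-23 + 6272))*21040 = (-43313 + 6249)*21040 = -37064*21040 = -779826560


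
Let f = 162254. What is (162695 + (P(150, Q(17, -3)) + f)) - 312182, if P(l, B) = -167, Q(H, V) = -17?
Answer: 12600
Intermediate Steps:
(162695 + (P(150, Q(17, -3)) + f)) - 312182 = (162695 + (-167 + 162254)) - 312182 = (162695 + 162087) - 312182 = 324782 - 312182 = 12600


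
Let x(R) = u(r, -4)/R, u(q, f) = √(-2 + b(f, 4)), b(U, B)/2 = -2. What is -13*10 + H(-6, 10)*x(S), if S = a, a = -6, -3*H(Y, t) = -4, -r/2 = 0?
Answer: -130 - 2*I*√6/9 ≈ -130.0 - 0.54433*I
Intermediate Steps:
r = 0 (r = -2*0 = 0)
b(U, B) = -4 (b(U, B) = 2*(-2) = -4)
H(Y, t) = 4/3 (H(Y, t) = -⅓*(-4) = 4/3)
u(q, f) = I*√6 (u(q, f) = √(-2 - 4) = √(-6) = I*√6)
S = -6
x(R) = I*√6/R (x(R) = (I*√6)/R = I*√6/R)
-13*10 + H(-6, 10)*x(S) = -13*10 + 4*(I*√6/(-6))/3 = -130 + 4*(I*√6*(-⅙))/3 = -130 + 4*(-I*√6/6)/3 = -130 - 2*I*√6/9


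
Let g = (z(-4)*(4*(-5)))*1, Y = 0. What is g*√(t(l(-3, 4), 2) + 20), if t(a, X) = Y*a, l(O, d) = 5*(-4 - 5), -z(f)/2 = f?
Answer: -320*√5 ≈ -715.54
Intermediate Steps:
z(f) = -2*f
l(O, d) = -45 (l(O, d) = 5*(-9) = -45)
t(a, X) = 0 (t(a, X) = 0*a = 0)
g = -160 (g = ((-2*(-4))*(4*(-5)))*1 = (8*(-20))*1 = -160*1 = -160)
g*√(t(l(-3, 4), 2) + 20) = -160*√(0 + 20) = -320*√5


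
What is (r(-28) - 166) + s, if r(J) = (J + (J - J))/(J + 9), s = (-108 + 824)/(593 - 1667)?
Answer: -9416/57 ≈ -165.19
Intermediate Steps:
s = -⅔ (s = 716/(-1074) = 716*(-1/1074) = -⅔ ≈ -0.66667)
r(J) = J/(9 + J) (r(J) = (J + 0)/(9 + J) = J/(9 + J))
(r(-28) - 166) + s = (-28/(9 - 28) - 166) - ⅔ = (-28/(-19) - 166) - ⅔ = (-28*(-1/19) - 166) - ⅔ = (28/19 - 166) - ⅔ = -3126/19 - ⅔ = -9416/57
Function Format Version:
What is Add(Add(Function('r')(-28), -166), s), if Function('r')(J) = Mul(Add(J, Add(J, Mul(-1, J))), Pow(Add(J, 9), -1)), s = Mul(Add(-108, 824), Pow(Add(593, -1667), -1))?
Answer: Rational(-9416, 57) ≈ -165.19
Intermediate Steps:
s = Rational(-2, 3) (s = Mul(716, Pow(-1074, -1)) = Mul(716, Rational(-1, 1074)) = Rational(-2, 3) ≈ -0.66667)
Function('r')(J) = Mul(J, Pow(Add(9, J), -1)) (Function('r')(J) = Mul(Add(J, 0), Pow(Add(9, J), -1)) = Mul(J, Pow(Add(9, J), -1)))
Add(Add(Function('r')(-28), -166), s) = Add(Add(Mul(-28, Pow(Add(9, -28), -1)), -166), Rational(-2, 3)) = Add(Add(Mul(-28, Pow(-19, -1)), -166), Rational(-2, 3)) = Add(Add(Mul(-28, Rational(-1, 19)), -166), Rational(-2, 3)) = Add(Add(Rational(28, 19), -166), Rational(-2, 3)) = Add(Rational(-3126, 19), Rational(-2, 3)) = Rational(-9416, 57)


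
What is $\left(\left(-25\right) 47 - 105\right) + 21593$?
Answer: $20313$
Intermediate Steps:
$\left(\left(-25\right) 47 - 105\right) + 21593 = \left(-1175 - 105\right) + 21593 = -1280 + 21593 = 20313$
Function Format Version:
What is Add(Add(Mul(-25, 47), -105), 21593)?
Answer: 20313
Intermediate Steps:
Add(Add(Mul(-25, 47), -105), 21593) = Add(Add(-1175, -105), 21593) = Add(-1280, 21593) = 20313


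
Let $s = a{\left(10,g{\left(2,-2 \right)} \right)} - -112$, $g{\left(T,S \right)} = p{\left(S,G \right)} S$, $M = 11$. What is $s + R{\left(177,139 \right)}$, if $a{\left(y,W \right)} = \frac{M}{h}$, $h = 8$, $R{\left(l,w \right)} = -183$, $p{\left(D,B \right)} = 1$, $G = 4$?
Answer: $- \frac{557}{8} \approx -69.625$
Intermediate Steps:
$g{\left(T,S \right)} = S$ ($g{\left(T,S \right)} = 1 S = S$)
$a{\left(y,W \right)} = \frac{11}{8}$
$s = \frac{907}{8}$ ($s = \frac{11}{8} - -112 = \frac{11}{8} + 112 = \frac{907}{8} \approx 113.38$)
$s + R{\left(177,139 \right)} = \frac{907}{8} - 183 = - \frac{557}{8}$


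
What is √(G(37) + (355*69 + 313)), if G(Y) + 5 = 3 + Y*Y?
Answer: 5*√1047 ≈ 161.79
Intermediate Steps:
G(Y) = -2 + Y² (G(Y) = -5 + (3 + Y*Y) = -5 + (3 + Y²) = -2 + Y²)
√(G(37) + (355*69 + 313)) = √((-2 + 37²) + (355*69 + 313)) = √((-2 + 1369) + (24495 + 313)) = √(1367 + 24808) = √26175 = 5*√1047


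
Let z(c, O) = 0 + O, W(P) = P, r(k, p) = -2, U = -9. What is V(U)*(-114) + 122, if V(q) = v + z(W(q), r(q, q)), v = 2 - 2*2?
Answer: 578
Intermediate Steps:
z(c, O) = O
v = -2 (v = 2 - 4 = -2)
V(q) = -4 (V(q) = -2 - 2 = -4)
V(U)*(-114) + 122 = -4*(-114) + 122 = 456 + 122 = 578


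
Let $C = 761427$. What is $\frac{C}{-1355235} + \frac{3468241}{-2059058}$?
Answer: $- \frac{2089367982467}{930169156210} \approx -2.2462$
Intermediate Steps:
$\frac{C}{-1355235} + \frac{3468241}{-2059058} = \frac{761427}{-1355235} + \frac{3468241}{-2059058} = 761427 \left(- \frac{1}{1355235}\right) + 3468241 \left(- \frac{1}{2059058}\right) = - \frac{253809}{451745} - \frac{3468241}{2059058} = - \frac{2089367982467}{930169156210}$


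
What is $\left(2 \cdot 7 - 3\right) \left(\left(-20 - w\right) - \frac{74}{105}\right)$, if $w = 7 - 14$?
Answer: $- \frac{15829}{105} \approx -150.75$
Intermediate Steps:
$w = -7$ ($w = 7 - 14 = -7$)
$\left(2 \cdot 7 - 3\right) \left(\left(-20 - w\right) - \frac{74}{105}\right) = \left(2 \cdot 7 - 3\right) \left(\left(-20 - -7\right) - \frac{74}{105}\right) = \left(14 - 3\right) \left(\left(-20 + 7\right) - \frac{74}{105}\right) = 11 \left(-13 - \frac{74}{105}\right) = 11 \left(- \frac{1439}{105}\right) = - \frac{15829}{105}$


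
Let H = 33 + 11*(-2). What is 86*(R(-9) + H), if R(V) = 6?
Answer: 1462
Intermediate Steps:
H = 11 (H = 33 - 22 = 11)
86*(R(-9) + H) = 86*(6 + 11) = 86*17 = 1462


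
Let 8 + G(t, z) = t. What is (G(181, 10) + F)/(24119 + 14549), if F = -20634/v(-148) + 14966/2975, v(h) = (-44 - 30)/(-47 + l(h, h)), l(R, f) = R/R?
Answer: -198897819/608054300 ≈ -0.32711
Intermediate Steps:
G(t, z) = -8 + t
l(R, f) = 1
v(h) = 37/23 (v(h) = (-44 - 30)/(-47 + 1) = -74/(-46) = -74*(-1/46) = 37/23)
F = -201618244/15725 (F = -20634/37/23 + 14966/2975 = -20634*23/37 + 14966*(1/2975) = -474582/37 + 2138/425 = -201618244/15725 ≈ -12822.)
(G(181, 10) + F)/(24119 + 14549) = ((-8 + 181) - 201618244/15725)/(24119 + 14549) = (173 - 201618244/15725)/38668 = -198897819/15725*1/38668 = -198897819/608054300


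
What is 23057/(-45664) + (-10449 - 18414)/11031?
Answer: -524113933/167906528 ≈ -3.1215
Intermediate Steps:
23057/(-45664) + (-10449 - 18414)/11031 = 23057*(-1/45664) - 28863*1/11031 = -23057/45664 - 9621/3677 = -524113933/167906528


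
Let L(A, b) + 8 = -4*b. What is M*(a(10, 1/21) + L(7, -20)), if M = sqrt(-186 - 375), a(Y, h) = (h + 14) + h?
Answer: 1808*I*sqrt(561)/21 ≈ 2039.2*I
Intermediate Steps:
L(A, b) = -8 - 4*b
a(Y, h) = 14 + 2*h (a(Y, h) = (14 + h) + h = 14 + 2*h)
M = I*sqrt(561) (M = sqrt(-561) = I*sqrt(561) ≈ 23.685*I)
M*(a(10, 1/21) + L(7, -20)) = (I*sqrt(561))*((14 + 2/21) + (-8 - 4*(-20))) = (I*sqrt(561))*((14 + 2*(1/21)) + (-8 + 80)) = (I*sqrt(561))*((14 + 2/21) + 72) = (I*sqrt(561))*(296/21 + 72) = (I*sqrt(561))*(1808/21) = 1808*I*sqrt(561)/21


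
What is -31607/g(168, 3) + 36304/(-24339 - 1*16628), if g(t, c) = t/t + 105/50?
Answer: -12949565114/1269977 ≈ -10197.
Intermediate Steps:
g(t, c) = 31/10 (g(t, c) = 1 + 105*(1/50) = 1 + 21/10 = 31/10)
-31607/g(168, 3) + 36304/(-24339 - 1*16628) = -31607/31/10 + 36304/(-24339 - 1*16628) = -31607*10/31 + 36304/(-24339 - 16628) = -316070/31 + 36304/(-40967) = -316070/31 + 36304*(-1/40967) = -316070/31 - 36304/40967 = -12949565114/1269977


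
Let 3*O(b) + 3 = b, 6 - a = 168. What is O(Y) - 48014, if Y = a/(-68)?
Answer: -1632483/34 ≈ -48014.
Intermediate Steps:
a = -162 (a = 6 - 1*168 = 6 - 168 = -162)
Y = 81/34 (Y = -162/(-68) = -162*(-1/68) = 81/34 ≈ 2.3824)
O(b) = -1 + b/3
O(Y) - 48014 = (-1 + (⅓)*(81/34)) - 48014 = (-1 + 27/34) - 48014 = -7/34 - 48014 = -1632483/34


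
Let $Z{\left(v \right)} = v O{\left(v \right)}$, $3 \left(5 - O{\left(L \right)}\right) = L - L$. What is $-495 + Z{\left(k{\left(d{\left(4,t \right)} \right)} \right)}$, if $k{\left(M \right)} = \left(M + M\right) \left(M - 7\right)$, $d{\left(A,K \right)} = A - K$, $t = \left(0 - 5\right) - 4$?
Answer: $285$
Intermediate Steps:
$O{\left(L \right)} = 5$ ($O{\left(L \right)} = 5 - \frac{L - L}{3} = 5 - 0 = 5 + 0 = 5$)
$t = -9$ ($t = -5 - 4 = -9$)
$k{\left(M \right)} = 2 M \left(-7 + M\right)$
$Z{\left(v \right)} = 5 v$ ($Z{\left(v \right)} = v 5 = 5 v$)
$-495 + Z{\left(k{\left(d{\left(4,t \right)} \right)} \right)} = -495 + 5 \cdot 2 \left(4 - -9\right) \left(-7 + \left(4 - -9\right)\right) = -495 + 5 \cdot 2 \left(4 + 9\right) \left(-7 + \left(4 + 9\right)\right) = -495 + 5 \cdot 2 \cdot 13 \left(-7 + 13\right) = -495 + 5 \cdot 2 \cdot 13 \cdot 6 = -495 + 5 \cdot 156 = -495 + 780 = 285$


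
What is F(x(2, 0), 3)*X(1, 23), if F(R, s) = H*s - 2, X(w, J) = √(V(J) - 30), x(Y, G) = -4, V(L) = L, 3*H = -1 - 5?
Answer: -8*I*√7 ≈ -21.166*I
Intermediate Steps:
H = -2 (H = (-1 - 5)/3 = (⅓)*(-6) = -2)
X(w, J) = √(-30 + J) (X(w, J) = √(J - 30) = √(-30 + J))
F(R, s) = -2 - 2*s (F(R, s) = -2*s - 2 = -2 - 2*s)
F(x(2, 0), 3)*X(1, 23) = (-2 - 2*3)*√(-30 + 23) = (-2 - 6)*√(-7) = -8*I*√7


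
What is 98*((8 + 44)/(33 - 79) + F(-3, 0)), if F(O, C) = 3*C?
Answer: -2548/23 ≈ -110.78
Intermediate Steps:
98*((8 + 44)/(33 - 79) + F(-3, 0)) = 98*((8 + 44)/(33 - 79) + 3*0) = 98*(52/(-46) + 0) = 98*(52*(-1/46) + 0) = 98*(-26/23 + 0) = 98*(-26/23) = -2548/23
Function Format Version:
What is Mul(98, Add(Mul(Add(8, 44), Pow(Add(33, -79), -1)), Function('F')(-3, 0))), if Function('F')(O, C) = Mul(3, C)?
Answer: Rational(-2548, 23) ≈ -110.78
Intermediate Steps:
Mul(98, Add(Mul(Add(8, 44), Pow(Add(33, -79), -1)), Function('F')(-3, 0))) = Mul(98, Add(Mul(Add(8, 44), Pow(Add(33, -79), -1)), Mul(3, 0))) = Mul(98, Add(Mul(52, Pow(-46, -1)), 0)) = Mul(98, Add(Mul(52, Rational(-1, 46)), 0)) = Mul(98, Add(Rational(-26, 23), 0)) = Mul(98, Rational(-26, 23)) = Rational(-2548, 23)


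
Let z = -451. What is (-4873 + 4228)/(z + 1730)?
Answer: -645/1279 ≈ -0.50430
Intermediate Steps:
(-4873 + 4228)/(z + 1730) = (-4873 + 4228)/(-451 + 1730) = -645/1279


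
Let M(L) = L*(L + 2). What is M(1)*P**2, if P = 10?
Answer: 300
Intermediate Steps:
M(L) = L*(2 + L)
M(1)*P**2 = (1*(2 + 1))*10**2 = (1*3)*100 = 3*100 = 300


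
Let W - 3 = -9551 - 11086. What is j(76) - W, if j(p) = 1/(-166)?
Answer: 3425243/166 ≈ 20634.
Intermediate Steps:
j(p) = -1/166
W = -20634 (W = 3 + (-9551 - 11086) = 3 - 20637 = -20634)
j(76) - W = -1/166 - 1*(-20634) = -1/166 + 20634 = 3425243/166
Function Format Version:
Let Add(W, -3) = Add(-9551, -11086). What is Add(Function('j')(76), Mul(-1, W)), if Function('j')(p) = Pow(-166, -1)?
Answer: Rational(3425243, 166) ≈ 20634.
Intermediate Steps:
Function('j')(p) = Rational(-1, 166)
W = -20634 (W = Add(3, Add(-9551, -11086)) = Add(3, -20637) = -20634)
Add(Function('j')(76), Mul(-1, W)) = Add(Rational(-1, 166), Mul(-1, -20634)) = Add(Rational(-1, 166), 20634) = Rational(3425243, 166)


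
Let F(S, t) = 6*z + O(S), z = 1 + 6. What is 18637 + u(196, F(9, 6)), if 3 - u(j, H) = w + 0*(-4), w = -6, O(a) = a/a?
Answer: 18646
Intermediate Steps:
O(a) = 1
z = 7
F(S, t) = 43 (F(S, t) = 6*7 + 1 = 42 + 1 = 43)
u(j, H) = 9 (u(j, H) = 3 - (-6 + 0*(-4)) = 3 - (-6 + 0) = 3 - 1*(-6) = 3 + 6 = 9)
18637 + u(196, F(9, 6)) = 18637 + 9 = 18646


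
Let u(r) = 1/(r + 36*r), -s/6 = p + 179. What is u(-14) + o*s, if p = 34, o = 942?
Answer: -623607769/518 ≈ -1.2039e+6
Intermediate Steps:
s = -1278 (s = -6*(34 + 179) = -6*213 = -1278)
u(r) = 1/(37*r)
u(-14) + o*s = (1/37)/(-14) + 942*(-1278) = (1/37)*(-1/14) - 1203876 = -1/518 - 1203876 = -623607769/518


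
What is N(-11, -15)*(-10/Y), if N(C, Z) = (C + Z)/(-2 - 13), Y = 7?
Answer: -52/21 ≈ -2.4762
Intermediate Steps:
N(C, Z) = -C/15 - Z/15 (N(C, Z) = (C + Z)/(-15) = (C + Z)*(-1/15) = -C/15 - Z/15)
N(-11, -15)*(-10/Y) = (-1/15*(-11) - 1/15*(-15))*(-10/7) = (11/15 + 1)*(-10*⅐) = (26/15)*(-10/7) = -52/21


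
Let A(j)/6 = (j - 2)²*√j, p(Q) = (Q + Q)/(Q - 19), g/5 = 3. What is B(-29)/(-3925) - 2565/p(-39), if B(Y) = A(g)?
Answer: -24795/13 - 1014*√15/3925 ≈ -1908.3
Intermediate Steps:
g = 15 (g = 5*3 = 15)
p(Q) = 2*Q/(-19 + Q) (p(Q) = (2*Q)/(-19 + Q) = 2*Q/(-19 + Q))
A(j) = 6*√j*(-2 + j)² (A(j) = 6*((j - 2)²*√j) = 6*((-2 + j)²*√j) = 6*(√j*(-2 + j)²) = 6*√j*(-2 + j)²)
B(Y) = 1014*√15 (B(Y) = 6*√15*(-2 + 15)² = 6*√15*13² = 6*√15*169 = 1014*√15)
B(-29)/(-3925) - 2565/p(-39) = (1014*√15)/(-3925) - 2565/(2*(-39)/(-19 - 39)) = (1014*√15)*(-1/3925) - 2565/(2*(-39)/(-58)) = -1014*√15/3925 - 2565/(2*(-39)*(-1/58)) = -1014*√15/3925 - 2565/39/29 = -1014*√15/3925 - 2565*29/39 = -1014*√15/3925 - 24795/13 = -24795/13 - 1014*√15/3925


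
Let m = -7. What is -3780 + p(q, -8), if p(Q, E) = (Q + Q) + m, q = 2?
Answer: -3783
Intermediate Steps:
p(Q, E) = -7 + 2*Q (p(Q, E) = (Q + Q) - 7 = 2*Q - 7 = -7 + 2*Q)
-3780 + p(q, -8) = -3780 + (-7 + 2*2) = -3780 + (-7 + 4) = -3780 - 3 = -3783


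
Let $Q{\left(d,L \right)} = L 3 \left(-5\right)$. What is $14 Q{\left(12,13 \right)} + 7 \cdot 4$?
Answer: $-2702$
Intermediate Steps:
$Q{\left(d,L \right)} = - 15 L$ ($Q{\left(d,L \right)} = 3 L \left(-5\right) = - 15 L$)
$14 Q{\left(12,13 \right)} + 7 \cdot 4 = 14 \left(\left(-15\right) 13\right) + 7 \cdot 4 = 14 \left(-195\right) + 28 = -2730 + 28 = -2702$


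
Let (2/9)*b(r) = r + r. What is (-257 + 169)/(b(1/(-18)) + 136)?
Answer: -176/271 ≈ -0.64945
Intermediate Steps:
b(r) = 9*r (b(r) = 9*(r + r)/2 = 9*(2*r)/2 = 9*r)
(-257 + 169)/(b(1/(-18)) + 136) = (-257 + 169)/(9/(-18) + 136) = -88/(9*(-1/18) + 136) = -88/(-½ + 136) = -88/271/2 = -88*2/271 = -176/271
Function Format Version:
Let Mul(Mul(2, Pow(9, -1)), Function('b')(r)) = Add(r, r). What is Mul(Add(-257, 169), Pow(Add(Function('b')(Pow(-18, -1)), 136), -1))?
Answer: Rational(-176, 271) ≈ -0.64945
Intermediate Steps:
Function('b')(r) = Mul(9, r) (Function('b')(r) = Mul(Rational(9, 2), Add(r, r)) = Mul(Rational(9, 2), Mul(2, r)) = Mul(9, r))
Mul(Add(-257, 169), Pow(Add(Function('b')(Pow(-18, -1)), 136), -1)) = Mul(Add(-257, 169), Pow(Add(Mul(9, Pow(-18, -1)), 136), -1)) = Mul(-88, Pow(Add(Mul(9, Rational(-1, 18)), 136), -1)) = Mul(-88, Pow(Add(Rational(-1, 2), 136), -1)) = Mul(-88, Pow(Rational(271, 2), -1)) = Mul(-88, Rational(2, 271)) = Rational(-176, 271)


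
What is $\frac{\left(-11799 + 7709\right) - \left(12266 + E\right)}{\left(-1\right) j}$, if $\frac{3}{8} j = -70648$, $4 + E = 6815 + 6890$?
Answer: $- \frac{90171}{565184} \approx -0.15954$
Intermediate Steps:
$E = 13701$ ($E = -4 + \left(6815 + 6890\right) = -4 + 13705 = 13701$)
$j = - \frac{565184}{3}$ ($j = \frac{8}{3} \left(-70648\right) = - \frac{565184}{3} \approx -1.8839 \cdot 10^{5}$)
$\frac{\left(-11799 + 7709\right) - \left(12266 + E\right)}{\left(-1\right) j} = \frac{\left(-11799 + 7709\right) - \left(12266 + 13701\right)}{\left(-1\right) \left(- \frac{565184}{3}\right)} = \frac{-4090 - 25967}{\frac{565184}{3}} = \left(-4090 - 25967\right) \frac{3}{565184} = \left(-30057\right) \frac{3}{565184} = - \frac{90171}{565184}$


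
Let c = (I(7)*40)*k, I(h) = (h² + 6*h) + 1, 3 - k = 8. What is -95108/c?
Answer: 23777/4600 ≈ 5.1689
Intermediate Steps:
k = -5 (k = 3 - 1*8 = 3 - 8 = -5)
I(h) = 1 + h² + 6*h
c = -18400 (c = ((1 + 7² + 6*7)*40)*(-5) = ((1 + 49 + 42)*40)*(-5) = (92*40)*(-5) = 3680*(-5) = -18400)
-95108/c = -95108/(-18400) = -95108*(-1/18400) = 23777/4600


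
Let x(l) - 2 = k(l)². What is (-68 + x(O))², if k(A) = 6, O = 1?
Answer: 900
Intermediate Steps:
x(l) = 38 (x(l) = 2 + 6² = 2 + 36 = 38)
(-68 + x(O))² = (-68 + 38)² = (-30)² = 900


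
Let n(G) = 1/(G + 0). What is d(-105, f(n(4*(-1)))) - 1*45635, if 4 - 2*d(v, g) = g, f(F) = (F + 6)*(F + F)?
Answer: -730105/16 ≈ -45632.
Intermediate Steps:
n(G) = 1/G
f(F) = 2*F*(6 + F) (f(F) = (6 + F)*(2*F) = 2*F*(6 + F))
d(v, g) = 2 - g/2
d(-105, f(n(4*(-1)))) - 1*45635 = (2 - (6 + 1/(4*(-1)))/(4*(-1))) - 1*45635 = (2 - (6 + 1/(-4))/(-4)) - 45635 = (2 - (-1)*(6 - 1/4)/4) - 45635 = (2 - (-1)*23/(4*4)) - 45635 = (2 - 1/2*(-23/8)) - 45635 = (2 + 23/16) - 45635 = 55/16 - 45635 = -730105/16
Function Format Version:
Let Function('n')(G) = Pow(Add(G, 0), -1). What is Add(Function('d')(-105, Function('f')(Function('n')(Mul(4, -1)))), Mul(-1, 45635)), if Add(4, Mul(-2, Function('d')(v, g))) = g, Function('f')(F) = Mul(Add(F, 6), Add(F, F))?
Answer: Rational(-730105, 16) ≈ -45632.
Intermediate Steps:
Function('n')(G) = Pow(G, -1)
Function('f')(F) = Mul(2, F, Add(6, F)) (Function('f')(F) = Mul(Add(6, F), Mul(2, F)) = Mul(2, F, Add(6, F)))
Function('d')(v, g) = Add(2, Mul(Rational(-1, 2), g))
Add(Function('d')(-105, Function('f')(Function('n')(Mul(4, -1)))), Mul(-1, 45635)) = Add(Add(2, Mul(Rational(-1, 2), Mul(2, Pow(Mul(4, -1), -1), Add(6, Pow(Mul(4, -1), -1))))), Mul(-1, 45635)) = Add(Add(2, Mul(Rational(-1, 2), Mul(2, Pow(-4, -1), Add(6, Pow(-4, -1))))), -45635) = Add(Add(2, Mul(Rational(-1, 2), Mul(2, Rational(-1, 4), Add(6, Rational(-1, 4))))), -45635) = Add(Add(2, Mul(Rational(-1, 2), Mul(2, Rational(-1, 4), Rational(23, 4)))), -45635) = Add(Add(2, Mul(Rational(-1, 2), Rational(-23, 8))), -45635) = Add(Add(2, Rational(23, 16)), -45635) = Add(Rational(55, 16), -45635) = Rational(-730105, 16)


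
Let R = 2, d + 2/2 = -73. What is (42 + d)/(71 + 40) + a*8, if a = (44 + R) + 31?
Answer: 68344/111 ≈ 615.71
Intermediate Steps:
d = -74 (d = -1 - 73 = -74)
a = 77 (a = (44 + 2) + 31 = 46 + 31 = 77)
(42 + d)/(71 + 40) + a*8 = (42 - 74)/(71 + 40) + 77*8 = -32/111 + 616 = 68344/111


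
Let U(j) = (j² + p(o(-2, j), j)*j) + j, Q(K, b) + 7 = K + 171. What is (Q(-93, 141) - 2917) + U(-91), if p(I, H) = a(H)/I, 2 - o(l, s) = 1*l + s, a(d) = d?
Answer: 515961/95 ≈ 5431.2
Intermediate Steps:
o(l, s) = 2 - l - s (o(l, s) = 2 - (1*l + s) = 2 - (l + s) = 2 + (-l - s) = 2 - l - s)
p(I, H) = H/I
Q(K, b) = 164 + K (Q(K, b) = -7 + (K + 171) = -7 + (171 + K) = 164 + K)
U(j) = j + j² + j²/(4 - j) (U(j) = (j² + (j/(2 - 1*(-2) - j))*j) + j = (j² + (j/(2 + 2 - j))*j) + j = (j² + (j/(4 - j))*j) + j = (j² + j²/(4 - j)) + j = j + j² + j²/(4 - j))
(Q(-93, 141) - 2917) + U(-91) = ((164 - 93) - 2917) - 91*(-1*(-91) + (1 - 91)*(-4 - 91))/(-4 - 91) = (71 - 2917) - 91*(91 - 90*(-95))/(-95) = -2846 - 91*(-1/95)*(91 + 8550) = -2846 - 91*(-1/95)*8641 = -2846 + 786331/95 = 515961/95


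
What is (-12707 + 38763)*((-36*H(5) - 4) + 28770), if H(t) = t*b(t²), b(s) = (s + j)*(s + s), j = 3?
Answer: -5816585104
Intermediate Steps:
b(s) = 2*s*(3 + s) (b(s) = (s + 3)*(s + s) = (3 + s)*(2*s) = 2*s*(3 + s))
H(t) = 2*t³*(3 + t²) (H(t) = t*(2*t²*(3 + t²)) = 2*t³*(3 + t²))
(-12707 + 38763)*((-36*H(5) - 4) + 28770) = (-12707 + 38763)*((-72*5³*(3 + 5²) - 4) + 28770) = 26056*((-72*125*(3 + 25) - 4) + 28770) = 26056*((-72*125*28 - 4) + 28770) = 26056*((-36*7000 - 4) + 28770) = 26056*((-252000 - 4) + 28770) = 26056*(-252004 + 28770) = 26056*(-223234) = -5816585104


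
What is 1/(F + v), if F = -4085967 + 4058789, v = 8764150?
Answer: 1/8736972 ≈ 1.1446e-7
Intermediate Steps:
F = -27178
1/(F + v) = 1/(-27178 + 8764150) = 1/8736972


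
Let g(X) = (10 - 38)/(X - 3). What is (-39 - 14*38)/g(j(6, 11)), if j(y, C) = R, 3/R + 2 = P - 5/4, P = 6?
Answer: -1713/44 ≈ -38.932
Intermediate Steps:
R = 12/11 (R = 3/(-2 + (6 - 5/4)) = 3/(-2 + 19/4) = 3/(11/4) = 3*(4/11) = 12/11 ≈ 1.0909)
j(y, C) = 12/11
g(X) = -28/(-3 + X)
(-39 - 14*38)/g(j(6, 11)) = (-39 - 14*38)/((-28/(-3 + 12/11))) = (-39 - 532)/((-28/(-21/11))) = -571/((-28*(-11/21))) = -571/44/3 = -571*3/44 = -1713/44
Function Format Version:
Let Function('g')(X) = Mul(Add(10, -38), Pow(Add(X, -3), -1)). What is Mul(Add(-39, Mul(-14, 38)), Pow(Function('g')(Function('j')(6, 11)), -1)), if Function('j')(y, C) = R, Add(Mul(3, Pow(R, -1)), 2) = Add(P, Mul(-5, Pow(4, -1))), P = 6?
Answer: Rational(-1713, 44) ≈ -38.932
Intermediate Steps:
R = Rational(12, 11) (R = Mul(3, Pow(Add(-2, Add(6, Mul(-5, Pow(4, -1)))), -1)) = Mul(3, Pow(Add(-2, Add(6, Mul(-5, Rational(1, 4)))), -1)) = Mul(3, Pow(Add(-2, Add(6, Rational(-5, 4))), -1)) = Mul(3, Pow(Add(-2, Rational(19, 4)), -1)) = Mul(3, Pow(Rational(11, 4), -1)) = Mul(3, Rational(4, 11)) = Rational(12, 11) ≈ 1.0909)
Function('j')(y, C) = Rational(12, 11)
Function('g')(X) = Mul(-28, Pow(Add(-3, X), -1))
Mul(Add(-39, Mul(-14, 38)), Pow(Function('g')(Function('j')(6, 11)), -1)) = Mul(Add(-39, Mul(-14, 38)), Pow(Mul(-28, Pow(Add(-3, Rational(12, 11)), -1)), -1)) = Mul(Add(-39, -532), Pow(Mul(-28, Pow(Rational(-21, 11), -1)), -1)) = Mul(-571, Pow(Mul(-28, Rational(-11, 21)), -1)) = Mul(-571, Pow(Rational(44, 3), -1)) = Mul(-571, Rational(3, 44)) = Rational(-1713, 44)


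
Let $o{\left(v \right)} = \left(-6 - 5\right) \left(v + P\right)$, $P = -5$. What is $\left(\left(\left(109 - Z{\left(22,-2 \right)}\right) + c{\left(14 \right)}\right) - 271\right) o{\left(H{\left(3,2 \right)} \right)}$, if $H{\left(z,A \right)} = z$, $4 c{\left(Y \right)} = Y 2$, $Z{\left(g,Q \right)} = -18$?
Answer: $-3014$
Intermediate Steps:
$c{\left(Y \right)} = \frac{Y}{2}$ ($c{\left(Y \right)} = \frac{Y 2}{4} = \frac{2 Y}{4} = \frac{Y}{2}$)
$o{\left(v \right)} = 55 - 11 v$ ($o{\left(v \right)} = \left(-6 - 5\right) \left(v - 5\right) = - 11 \left(-5 + v\right) = 55 - 11 v$)
$\left(\left(\left(109 - Z{\left(22,-2 \right)}\right) + c{\left(14 \right)}\right) - 271\right) o{\left(H{\left(3,2 \right)} \right)} = \left(\left(\left(109 - -18\right) + \frac{1}{2} \cdot 14\right) - 271\right) \left(55 - 33\right) = \left(\left(\left(109 + 18\right) + 7\right) - 271\right) \left(55 - 33\right) = \left(\left(127 + 7\right) - 271\right) 22 = \left(134 - 271\right) 22 = \left(-137\right) 22 = -3014$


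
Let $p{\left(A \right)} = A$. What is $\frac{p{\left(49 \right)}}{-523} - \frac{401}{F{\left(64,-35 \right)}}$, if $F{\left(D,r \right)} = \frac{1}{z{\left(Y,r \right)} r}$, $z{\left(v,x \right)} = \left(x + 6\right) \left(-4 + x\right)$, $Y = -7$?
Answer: $\frac{8301884906}{523} \approx 1.5874 \cdot 10^{7}$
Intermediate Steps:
$z{\left(v,x \right)} = \left(-4 + x\right) \left(6 + x\right)$ ($z{\left(v,x \right)} = \left(6 + x\right) \left(-4 + x\right) = \left(-4 + x\right) \left(6 + x\right)$)
$F{\left(D,r \right)} = \frac{1}{r \left(-24 + r^{2} + 2 r\right)}$ ($F{\left(D,r \right)} = \frac{1}{\left(-24 + r^{2} + 2 r\right) r} = \frac{1}{r \left(-24 + r^{2} + 2 r\right)}$)
$\frac{p{\left(49 \right)}}{-523} - \frac{401}{F{\left(64,-35 \right)}} = \frac{49}{-523} - \frac{401}{\frac{1}{-35} \frac{1}{-24 + \left(-35\right)^{2} + 2 \left(-35\right)}} = 49 \left(- \frac{1}{523}\right) - \frac{401}{\left(- \frac{1}{35}\right) \frac{1}{-24 + 1225 - 70}} = - \frac{49}{523} - \frac{401}{\left(- \frac{1}{35}\right) \frac{1}{1131}} = - \frac{49}{523} - \frac{401}{- \frac{1}{39585}} = - \frac{49}{523} - -15873585 = - \frac{49}{523} + 15873585 = \frac{8301884906}{523}$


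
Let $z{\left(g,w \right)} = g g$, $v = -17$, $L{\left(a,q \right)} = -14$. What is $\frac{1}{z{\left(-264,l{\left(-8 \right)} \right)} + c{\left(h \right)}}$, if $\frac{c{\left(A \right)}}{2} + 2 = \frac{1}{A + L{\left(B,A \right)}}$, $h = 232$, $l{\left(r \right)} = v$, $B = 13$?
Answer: $\frac{109}{7596429} \approx 1.4349 \cdot 10^{-5}$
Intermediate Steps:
$l{\left(r \right)} = -17$
$z{\left(g,w \right)} = g^{2}$
$c{\left(A \right)} = -4 + \frac{2}{-14 + A}$ ($c{\left(A \right)} = -4 + \frac{2}{A - 14} = -4 + \frac{2}{-14 + A}$)
$\frac{1}{z{\left(-264,l{\left(-8 \right)} \right)} + c{\left(h \right)}} = \frac{1}{\left(-264\right)^{2} + \frac{2 \left(29 - 464\right)}{-14 + 232}} = \frac{1}{69696 + \frac{2 \left(29 - 464\right)}{218}} = \frac{1}{69696 + 2 \cdot \frac{1}{218} \left(-435\right)} = \frac{1}{69696 - \frac{435}{109}} = \frac{1}{\frac{7596429}{109}} = \frac{109}{7596429}$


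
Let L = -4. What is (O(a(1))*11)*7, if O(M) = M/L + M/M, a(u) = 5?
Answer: -77/4 ≈ -19.250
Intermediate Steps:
O(M) = 1 - M/4 (O(M) = M/(-4) + M/M = M*(-¼) + 1 = -M/4 + 1 = 1 - M/4)
(O(a(1))*11)*7 = ((1 - ¼*5)*11)*7 = ((1 - 5/4)*11)*7 = -¼*11*7 = -11/4*7 = -77/4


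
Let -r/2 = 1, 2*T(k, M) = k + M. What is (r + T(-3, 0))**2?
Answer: 49/4 ≈ 12.250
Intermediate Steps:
T(k, M) = M/2 + k/2 (T(k, M) = (k + M)/2 = (M + k)/2 = M/2 + k/2)
r = -2 (r = -2*1 = -2)
(r + T(-3, 0))**2 = (-2 + ((1/2)*0 + (1/2)*(-3)))**2 = (-2 + (0 - 3/2))**2 = (-2 - 3/2)**2 = (-7/2)**2 = 49/4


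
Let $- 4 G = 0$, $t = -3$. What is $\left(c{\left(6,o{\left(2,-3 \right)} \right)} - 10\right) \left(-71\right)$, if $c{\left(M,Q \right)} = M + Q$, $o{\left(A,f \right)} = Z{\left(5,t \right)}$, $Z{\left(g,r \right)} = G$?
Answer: $284$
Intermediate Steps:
$G = 0$ ($G = \left(- \frac{1}{4}\right) 0 = 0$)
$Z{\left(g,r \right)} = 0$
$o{\left(A,f \right)} = 0$
$\left(c{\left(6,o{\left(2,-3 \right)} \right)} - 10\right) \left(-71\right) = \left(\left(6 + 0\right) - 10\right) \left(-71\right) = \left(6 - 10\right) \left(-71\right) = \left(-4\right) \left(-71\right) = 284$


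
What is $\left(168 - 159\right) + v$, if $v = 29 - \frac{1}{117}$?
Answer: $\frac{4445}{117} \approx 37.991$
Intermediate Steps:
$v = \frac{3392}{117}$ ($v = 29 - \frac{1}{117} = \frac{3392}{117} \approx 28.991$)
$\left(168 - 159\right) + v = \left(168 - 159\right) + \frac{3392}{117} = 9 + \frac{3392}{117} = \frac{4445}{117}$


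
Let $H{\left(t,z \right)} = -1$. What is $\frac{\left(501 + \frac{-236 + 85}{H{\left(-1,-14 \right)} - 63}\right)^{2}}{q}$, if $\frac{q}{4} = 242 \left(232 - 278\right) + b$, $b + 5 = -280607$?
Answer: $- \frac{1037806225}{4779933696} \approx -0.21712$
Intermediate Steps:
$b = -280612$ ($b = -5 - 280607 = -280612$)
$q = -1166976$ ($q = 4 \left(242 \left(232 - 278\right) - 280612\right) = 4 \left(242 \left(-46\right) - 280612\right) = 4 \left(-11132 - 280612\right) = 4 \left(-291744\right) = -1166976$)
$\frac{\left(501 + \frac{-236 + 85}{H{\left(-1,-14 \right)} - 63}\right)^{2}}{q} = \frac{\left(501 + \frac{-236 + 85}{-1 - 63}\right)^{2}}{-1166976} = \left(501 - \frac{151}{-64}\right)^{2} \left(- \frac{1}{1166976}\right) = \left(501 - - \frac{151}{64}\right)^{2} \left(- \frac{1}{1166976}\right) = \left(501 + \frac{151}{64}\right)^{2} \left(- \frac{1}{1166976}\right) = \left(\frac{32215}{64}\right)^{2} \left(- \frac{1}{1166976}\right) = \frac{1037806225}{4096} \left(- \frac{1}{1166976}\right) = - \frac{1037806225}{4779933696}$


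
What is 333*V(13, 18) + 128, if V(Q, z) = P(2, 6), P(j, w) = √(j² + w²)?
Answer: 128 + 666*√10 ≈ 2234.1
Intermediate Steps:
V(Q, z) = 2*√10 (V(Q, z) = √(2² + 6²) = √(4 + 36) = √40 = 2*√10)
333*V(13, 18) + 128 = 333*(2*√10) + 128 = 666*√10 + 128 = 128 + 666*√10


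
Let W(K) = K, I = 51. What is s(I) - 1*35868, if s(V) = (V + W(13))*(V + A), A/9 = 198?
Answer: 81444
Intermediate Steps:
A = 1782 (A = 9*198 = 1782)
s(V) = (13 + V)*(1782 + V) (s(V) = (V + 13)*(V + 1782) = (13 + V)*(1782 + V))
s(I) - 1*35868 = (23166 + 51² + 1795*51) - 1*35868 = (23166 + 2601 + 91545) - 35868 = 117312 - 35868 = 81444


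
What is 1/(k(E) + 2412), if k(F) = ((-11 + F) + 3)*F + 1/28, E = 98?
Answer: 28/314497 ≈ 8.9031e-5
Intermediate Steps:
k(F) = 1/28 + F*(-8 + F) (k(F) = (-8 + F)*F + 1/28 = F*(-8 + F) + 1/28 = 1/28 + F*(-8 + F))
1/(k(E) + 2412) = 1/((1/28 + 98² - 8*98) + 2412) = 1/((1/28 + 9604 - 784) + 2412) = 1/(246961/28 + 2412) = 1/(314497/28) = 28/314497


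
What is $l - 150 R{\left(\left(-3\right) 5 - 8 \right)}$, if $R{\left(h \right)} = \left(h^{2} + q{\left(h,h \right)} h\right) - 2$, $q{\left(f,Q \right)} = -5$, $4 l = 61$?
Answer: $- \frac{385139}{4} \approx -96285.0$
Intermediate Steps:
$l = \frac{61}{4}$ ($l = \frac{1}{4} \cdot 61 = \frac{61}{4} \approx 15.25$)
$R{\left(h \right)} = -2 + h^{2} - 5 h$ ($R{\left(h \right)} = \left(h^{2} - 5 h\right) - 2 = -2 + h^{2} - 5 h$)
$l - 150 R{\left(\left(-3\right) 5 - 8 \right)} = \frac{61}{4} - 150 \left(-2 + \left(\left(-3\right) 5 - 8\right)^{2} - 5 \left(\left(-3\right) 5 - 8\right)\right) = \frac{61}{4} - 150 \left(-2 + \left(-15 - 8\right)^{2} - 5 \left(-15 - 8\right)\right) = \frac{61}{4} - 150 \left(-2 + \left(-23\right)^{2} - -115\right) = \frac{61}{4} - 150 \left(-2 + 529 + 115\right) = \frac{61}{4} - 96300 = - \frac{385139}{4}$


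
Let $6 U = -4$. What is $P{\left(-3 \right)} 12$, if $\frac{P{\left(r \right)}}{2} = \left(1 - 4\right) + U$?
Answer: $-88$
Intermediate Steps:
$U = - \frac{2}{3}$ ($U = \frac{1}{6} \left(-4\right) = - \frac{2}{3} \approx -0.66667$)
$P{\left(r \right)} = - \frac{22}{3}$ ($P{\left(r \right)} = 2 \left(\left(1 - 4\right) - \frac{2}{3}\right) = 2 \left(-3 - \frac{2}{3}\right) = 2 \left(- \frac{11}{3}\right) = - \frac{22}{3}$)
$P{\left(-3 \right)} 12 = \left(- \frac{22}{3}\right) 12 = -88$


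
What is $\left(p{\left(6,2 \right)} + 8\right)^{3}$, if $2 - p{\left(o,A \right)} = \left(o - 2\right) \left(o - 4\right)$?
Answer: $8$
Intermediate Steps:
$p{\left(o,A \right)} = 2 - \left(-4 + o\right) \left(-2 + o\right)$ ($p{\left(o,A \right)} = 2 - \left(o - 2\right) \left(o - 4\right) = 2 - \left(-2 + o\right) \left(-4 + o\right) = 2 - \left(-4 + o\right) \left(-2 + o\right)$)
$\left(p{\left(6,2 \right)} + 8\right)^{3} = \left(\left(-6 - 6^{2} + 6 \cdot 6\right) + 8\right)^{3} = \left(\left(-6 - 36 + 36\right) + 8\right)^{3} = \left(-6 + 8\right)^{3} = 2^{3} = 8$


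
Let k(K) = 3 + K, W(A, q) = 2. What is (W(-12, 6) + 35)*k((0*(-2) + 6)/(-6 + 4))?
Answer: 0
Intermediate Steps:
(W(-12, 6) + 35)*k((0*(-2) + 6)/(-6 + 4)) = (2 + 35)*(3 + (0*(-2) + 6)/(-6 + 4)) = 37*(3 + (0 + 6)/(-2)) = 37*(3 + 6*(-1/2)) = 37*(3 - 3) = 37*0 = 0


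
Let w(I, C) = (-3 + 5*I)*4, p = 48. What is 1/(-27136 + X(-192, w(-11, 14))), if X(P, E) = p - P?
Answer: -1/26896 ≈ -3.7180e-5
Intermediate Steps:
w(I, C) = -12 + 20*I
X(P, E) = 48 - P
1/(-27136 + X(-192, w(-11, 14))) = 1/(-27136 + (48 - 1*(-192))) = 1/(-27136 + (48 + 192)) = 1/(-27136 + 240) = 1/(-26896) = -1/26896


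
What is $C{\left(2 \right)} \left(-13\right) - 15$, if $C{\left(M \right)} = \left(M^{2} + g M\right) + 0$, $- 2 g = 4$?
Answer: $-15$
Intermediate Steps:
$g = -2$ ($g = \left(- \frac{1}{2}\right) 4 = -2$)
$C{\left(M \right)} = M^{2} - 2 M$ ($C{\left(M \right)} = \left(M^{2} - 2 M\right) + 0 = M^{2} - 2 M$)
$C{\left(2 \right)} \left(-13\right) - 15 = 2 \left(-2 + 2\right) \left(-13\right) - 15 = 2 \cdot 0 \left(-13\right) - 15 = 0 \left(-13\right) - 15 = 0 - 15 = -15$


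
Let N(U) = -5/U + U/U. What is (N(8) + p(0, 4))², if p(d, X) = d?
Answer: 9/64 ≈ 0.14063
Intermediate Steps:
N(U) = 1 - 5/U (N(U) = -5/U + 1 = 1 - 5/U)
(N(8) + p(0, 4))² = ((-5 + 8)/8 + 0)² = ((⅛)*3 + 0)² = (3/8 + 0)² = (3/8)² = 9/64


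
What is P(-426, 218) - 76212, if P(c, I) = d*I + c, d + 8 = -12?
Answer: -80998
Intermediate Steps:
d = -20 (d = -8 - 12 = -20)
P(c, I) = c - 20*I (P(c, I) = -20*I + c = c - 20*I)
P(-426, 218) - 76212 = (-426 - 20*218) - 76212 = (-426 - 4360) - 76212 = -4786 - 76212 = -80998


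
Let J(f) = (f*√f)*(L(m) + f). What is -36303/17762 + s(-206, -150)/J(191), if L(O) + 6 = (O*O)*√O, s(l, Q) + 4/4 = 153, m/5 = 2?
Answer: -36303/17762 - 5624*√191/479907555 + 608*√1910/95981511 ≈ -2.0437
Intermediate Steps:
m = 10 (m = 5*2 = 10)
s(l, Q) = 152 (s(l, Q) = -1 + 153 = 152)
L(O) = -6 + O^(5/2) (L(O) = -6 + (O*O)*√O = -6 + O²*√O = -6 + O^(5/2))
J(f) = f^(3/2)*(-6 + f + 100*√10) (J(f) = (f*√f)*((-6 + 10^(5/2)) + f) = f^(3/2)*((-6 + 100*√10) + f) = f^(3/2)*(-6 + f + 100*√10))
-36303/17762 + s(-206, -150)/J(191) = -36303/17762 + 152/((191^(3/2)*(-6 + 191 + 100*√10))) = -36303*1/17762 + 152/(((191*√191)*(185 + 100*√10))) = -36303/17762 + 152/((191*√191*(185 + 100*√10))) = -36303/17762 + 152*(√191/(36481*(185 + 100*√10))) = -36303/17762 + 152*√191/(36481*(185 + 100*√10))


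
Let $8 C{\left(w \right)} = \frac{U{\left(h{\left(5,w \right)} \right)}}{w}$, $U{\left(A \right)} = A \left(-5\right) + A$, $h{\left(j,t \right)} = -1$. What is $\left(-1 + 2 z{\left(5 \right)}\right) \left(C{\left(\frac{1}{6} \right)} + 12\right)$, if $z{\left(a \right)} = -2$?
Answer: $-75$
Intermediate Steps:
$U{\left(A \right)} = - 4 A$ ($U{\left(A \right)} = - 5 A + A = - 4 A$)
$C{\left(w \right)} = \frac{1}{2 w}$ ($C{\left(w \right)} = \frac{\left(-4\right) \left(-1\right) \frac{1}{w}}{8} = \frac{4 \frac{1}{w}}{8} = \frac{1}{2 w}$)
$\left(-1 + 2 z{\left(5 \right)}\right) \left(C{\left(\frac{1}{6} \right)} + 12\right) = \left(-1 + 2 \left(-2\right)\right) \left(\frac{1}{2 \cdot \frac{1}{6}} + 12\right) = \left(-1 - 4\right) \left(\frac{\frac{1}{\frac{1}{6}}}{2} + 12\right) = - 5 \left(\frac{1}{2} \cdot 6 + 12\right) = - 5 \left(3 + 12\right) = \left(-5\right) 15 = -75$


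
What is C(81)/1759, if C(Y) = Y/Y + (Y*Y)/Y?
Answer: 82/1759 ≈ 0.046617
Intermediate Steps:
C(Y) = 1 + Y (C(Y) = 1 + Y²/Y = 1 + Y)
C(81)/1759 = (1 + 81)/1759 = 82*(1/1759) = 82/1759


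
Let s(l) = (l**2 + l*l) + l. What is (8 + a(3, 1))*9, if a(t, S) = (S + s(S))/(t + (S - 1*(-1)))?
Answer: 396/5 ≈ 79.200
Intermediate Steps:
s(l) = l + 2*l**2 (s(l) = (l**2 + l**2) + l = 2*l**2 + l = l + 2*l**2)
a(t, S) = (S + S*(1 + 2*S))/(1 + S + t) (a(t, S) = (S + S*(1 + 2*S))/(t + (S - 1*(-1))) = (S + S*(1 + 2*S))/(t + (S + 1)) = (S + S*(1 + 2*S))/(t + (1 + S)) = (S + S*(1 + 2*S))/(1 + S + t))
(8 + a(3, 1))*9 = (8 + 2*1*(1 + 1)/(1 + 1 + 3))*9 = (8 + 2*1*2/5)*9 = (8 + 2*1*(1/5)*2)*9 = (8 + 4/5)*9 = (44/5)*9 = 396/5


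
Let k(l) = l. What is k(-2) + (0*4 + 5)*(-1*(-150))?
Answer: 748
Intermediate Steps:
k(-2) + (0*4 + 5)*(-1*(-150)) = -2 + (0*4 + 5)*(-1*(-150)) = -2 + (0 + 5)*150 = -2 + 5*150 = -2 + 750 = 748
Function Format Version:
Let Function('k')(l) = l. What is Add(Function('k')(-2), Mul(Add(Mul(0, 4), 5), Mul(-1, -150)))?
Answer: 748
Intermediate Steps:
Add(Function('k')(-2), Mul(Add(Mul(0, 4), 5), Mul(-1, -150))) = Add(-2, Mul(Add(Mul(0, 4), 5), Mul(-1, -150))) = Add(-2, Mul(Add(0, 5), 150)) = Add(-2, Mul(5, 150)) = Add(-2, 750) = 748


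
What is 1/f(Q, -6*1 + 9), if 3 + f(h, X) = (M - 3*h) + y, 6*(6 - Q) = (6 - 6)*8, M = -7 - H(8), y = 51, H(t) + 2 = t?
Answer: 1/17 ≈ 0.058824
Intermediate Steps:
H(t) = -2 + t
M = -13 (M = -7 - (-2 + 8) = -7 - 1*6 = -7 - 6 = -13)
Q = 6 (Q = 6 - (6 - 6)*8/6 = 6 - 0*8 = 6 - 1/6*0 = 6 + 0 = 6)
f(h, X) = 35 - 3*h (f(h, X) = -3 + ((-13 - 3*h) + 51) = -3 + (38 - 3*h) = 35 - 3*h)
1/f(Q, -6*1 + 9) = 1/(35 - 3*6) = 1/(35 - 18) = 1/17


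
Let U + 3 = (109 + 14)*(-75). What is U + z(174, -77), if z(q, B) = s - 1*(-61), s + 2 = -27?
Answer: -9196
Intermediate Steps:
s = -29 (s = -2 - 27 = -29)
U = -9228 (U = -3 + (109 + 14)*(-75) = -3 + 123*(-75) = -3 - 9225 = -9228)
z(q, B) = 32 (z(q, B) = -29 - 1*(-61) = -29 + 61 = 32)
U + z(174, -77) = -9228 + 32 = -9196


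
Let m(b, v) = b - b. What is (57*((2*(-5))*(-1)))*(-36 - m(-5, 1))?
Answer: -20520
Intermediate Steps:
m(b, v) = 0
(57*((2*(-5))*(-1)))*(-36 - m(-5, 1)) = (57*((2*(-5))*(-1)))*(-36 - 1*0) = (57*(-10*(-1)))*(-36 + 0) = (57*10)*(-36) = 570*(-36) = -20520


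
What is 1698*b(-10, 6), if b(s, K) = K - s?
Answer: 27168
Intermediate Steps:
1698*b(-10, 6) = 1698*(6 - 1*(-10)) = 1698*(6 + 10) = 1698*16 = 27168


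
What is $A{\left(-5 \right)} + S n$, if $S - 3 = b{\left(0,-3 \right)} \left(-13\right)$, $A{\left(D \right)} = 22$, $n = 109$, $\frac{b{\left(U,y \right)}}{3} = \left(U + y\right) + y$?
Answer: $25855$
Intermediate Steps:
$b{\left(U,y \right)} = 3 U + 6 y$ ($b{\left(U,y \right)} = 3 \left(\left(U + y\right) + y\right) = 3 \left(U + 2 y\right) = 3 U + 6 y$)
$S = 237$ ($S = 3 + \left(3 \cdot 0 + 6 \left(-3\right)\right) \left(-13\right) = 3 + \left(0 - 18\right) \left(-13\right) = 3 - -234 = 3 + 234 = 237$)
$A{\left(-5 \right)} + S n = 22 + 237 \cdot 109 = 22 + 25833 = 25855$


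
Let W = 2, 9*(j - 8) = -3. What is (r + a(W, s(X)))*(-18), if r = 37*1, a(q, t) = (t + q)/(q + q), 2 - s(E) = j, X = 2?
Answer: -1299/2 ≈ -649.50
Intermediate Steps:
j = 23/3 (j = 8 + (⅑)*(-3) = 8 - ⅓ = 23/3 ≈ 7.6667)
s(E) = -17/3 (s(E) = 2 - 1*23/3 = 2 - 23/3 = -17/3)
a(q, t) = (q + t)/(2*q) (a(q, t) = (q + t)/((2*q)) = (q + t)*(1/(2*q)) = (q + t)/(2*q))
r = 37
(r + a(W, s(X)))*(-18) = (37 + (½)*(2 - 17/3)/2)*(-18) = (37 + (½)*(½)*(-11/3))*(-18) = (37 - 11/12)*(-18) = (433/12)*(-18) = -1299/2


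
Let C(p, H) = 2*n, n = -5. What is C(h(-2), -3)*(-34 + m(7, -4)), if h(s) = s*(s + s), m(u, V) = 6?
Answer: 280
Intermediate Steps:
h(s) = 2*s² (h(s) = s*(2*s) = 2*s²)
C(p, H) = -10 (C(p, H) = 2*(-5) = -10)
C(h(-2), -3)*(-34 + m(7, -4)) = -10*(-34 + 6) = -10*(-28) = 280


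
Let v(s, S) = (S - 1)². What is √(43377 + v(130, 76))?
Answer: √49002 ≈ 221.36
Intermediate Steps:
v(s, S) = (-1 + S)²
√(43377 + v(130, 76)) = √(43377 + (-1 + 76)²) = √(43377 + 75²) = √(43377 + 5625) = √49002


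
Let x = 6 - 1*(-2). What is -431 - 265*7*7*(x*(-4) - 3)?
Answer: 454044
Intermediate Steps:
x = 8 (x = 6 + 2 = 8)
-431 - 265*7*7*(x*(-4) - 3) = -431 - 265*7*7*(8*(-4) - 3) = -431 - 12985*(-32 - 3) = -431 - 12985*(-35) = -431 - 265*(-1715) = -431 + 454475 = 454044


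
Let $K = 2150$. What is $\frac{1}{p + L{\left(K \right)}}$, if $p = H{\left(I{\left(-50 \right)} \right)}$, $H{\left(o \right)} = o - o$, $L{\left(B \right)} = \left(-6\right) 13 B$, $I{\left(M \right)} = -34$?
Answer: $- \frac{1}{167700} \approx -5.963 \cdot 10^{-6}$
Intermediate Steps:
$L{\left(B \right)} = - 78 B$
$H{\left(o \right)} = 0$
$p = 0$
$\frac{1}{p + L{\left(K \right)}} = \frac{1}{0 - 167700} = \frac{1}{-167700} = - \frac{1}{167700}$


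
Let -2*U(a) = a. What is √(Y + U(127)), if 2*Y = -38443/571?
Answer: 2*I*√7919770/571 ≈ 9.8571*I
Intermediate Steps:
U(a) = -a/2
Y = -38443/1142 (Y = (-38443/571)/2 = (-38443*1/571)/2 = (½)*(-38443/571) = -38443/1142 ≈ -33.663)
√(Y + U(127)) = √(-38443/1142 - ½*127) = √(-38443/1142 - 127/2) = √(-55480/571) = 2*I*√7919770/571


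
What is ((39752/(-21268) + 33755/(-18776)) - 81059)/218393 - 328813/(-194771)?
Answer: 5592767971238344907/4246515807342511976 ≈ 1.3170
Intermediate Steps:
((39752/(-21268) + 33755/(-18776)) - 81059)/218393 - 328813/(-194771) = ((39752*(-1/21268) + 33755*(-1/18776)) - 81059)*(1/218393) - 328813*(-1/194771) = ((-9938/5317 - 33755/18776) - 81059)*(1/218393) + 328813/194771 = (-366071223/99831992 - 81059)*(1/218393) + 328813/194771 = -8092647510751/99831992*1/218393 + 328813/194771 = -8092647510751/21802608228856 + 328813/194771 = 5592767971238344907/4246515807342511976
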